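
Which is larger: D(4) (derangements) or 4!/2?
4!/2

Working:
D(4) = (4-1)·[D(3) + D(2)] = 3·[2 + 1] = 9; 4!/2 = 24/2 = 12.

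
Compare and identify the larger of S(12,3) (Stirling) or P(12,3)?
S(12,3)
S(12,3) = 3·S(11,3) + S(11,2) = 3·28,501 + 1,023 = 86,526; P(12,3) = 1,320.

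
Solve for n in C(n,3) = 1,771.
C(n,3) = n(n−1)(n−2)/3! is increasing in n, and n(n−1)(n−2) = 3!·1,771 = 10,626 ≈ (n−1)^3 gives n ≈ 23.0. Check: C(21,3) = 1,330, C(22,3) = 1,540, C(23,3) = 1,771 ✓. So n = 23.
Final answer: 23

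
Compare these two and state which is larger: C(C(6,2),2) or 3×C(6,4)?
C(C(6,2),2)

Solution: C(C(6,2),2)=105, 3×C(6,4)=45.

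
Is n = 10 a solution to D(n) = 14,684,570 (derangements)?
No
D(10) = (10-1)·[D(9) + D(8)] = 9·[133,496 + 14,833] = 1,334,961, which does not equal 14,684,570.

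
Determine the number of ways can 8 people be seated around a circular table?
5,040
Circular arrangements: (8-1)! = 5,040.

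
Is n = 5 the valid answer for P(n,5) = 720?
No

Solution: P(5,5) = 5·4·3·2·1 = 120, which does not equal 720.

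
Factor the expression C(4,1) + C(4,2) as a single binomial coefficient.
C(5,2)

Reasoning: By Pascal's identity: C(4,1) + C(4,2) = C(5,2) = 10.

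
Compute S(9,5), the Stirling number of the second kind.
Using the Stirling recurrence: S(n,k) = k·S(n-1,k) + S(n-1,k-1)
S(9,5) = 5·S(8,5) + S(8,4)
         = 5·1050 + 1701
         = 5250 + 1701
         = 6,951
Final answer: 6,951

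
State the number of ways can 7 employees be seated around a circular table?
720
Circular arrangements: (7-1)! = 720.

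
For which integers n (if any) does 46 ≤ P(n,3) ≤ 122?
P(4,3)=24; P(5,3)=60; P(6,3)=120; P(7,3)=210. So valid n = 5, 6.
Final answer: 5, 6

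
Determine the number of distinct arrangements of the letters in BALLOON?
1,260

Explanation: Word has 7 letters (B=1, A=1, L=2, O=2, N=1). Arrangements: 7!/Π(k!) = 1,260.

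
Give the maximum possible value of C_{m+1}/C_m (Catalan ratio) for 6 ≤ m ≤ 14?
29/8

C_{m+1}/C_m = 2(2m+1)/(m+2), which increases with m. Maximum at m = 14: 2·29/16 = 29/8.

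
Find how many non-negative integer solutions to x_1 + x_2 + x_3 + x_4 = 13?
560

Working:
C(13+4-1, 4-1) = 560.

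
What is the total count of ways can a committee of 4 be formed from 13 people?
715

C(13,4) = 13! / (4! × (13-4)!)
         = 13! / (4! × 9!)
         = 715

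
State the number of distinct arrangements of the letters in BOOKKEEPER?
Word has 10 letters (B=1, O=2, K=2, E=3, P=1, R=1). Arrangements: 10!/Π(k!) = 151,200.

Answer: 151,200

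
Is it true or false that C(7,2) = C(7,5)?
True

Reasoning: Symmetry C(n,k) = C(n,n-k): C(7,2) = 21 and C(7,5) = 21. Both sides agree, so the statement holds.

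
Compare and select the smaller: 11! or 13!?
11!
11!=39,916,800, 13!=6,227,020,800. 13! > 11!.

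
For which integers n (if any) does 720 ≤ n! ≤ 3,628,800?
6, 7, 8, 9, 10

n! is strictly increasing; 6! = 720 and 10! = 3,628,800, so valid n = 6, 7, 8, 9, 10.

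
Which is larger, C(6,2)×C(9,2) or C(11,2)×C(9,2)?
C(6,2)×C(9,2)=540, C(11,2)×C(9,2)=1,980.

Answer: C(11,2)×C(9,2)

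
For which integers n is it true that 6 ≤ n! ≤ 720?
3, 4, 5, 6

Solution: n! is strictly increasing; 3! = 6 and 6! = 720, so valid n = 3, 4, 5, 6.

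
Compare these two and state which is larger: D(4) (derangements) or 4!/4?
D(4)

Explanation: D(4) = (4-1)·[D(3) + D(2)] = 3·[2 + 1] = 9; 4!/4 = 24/4 = 6.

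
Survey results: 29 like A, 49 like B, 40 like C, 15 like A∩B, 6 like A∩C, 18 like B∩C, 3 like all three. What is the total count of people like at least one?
82

Explanation: |A∪B∪C| = 29+49+40-15-6-18+3 = 82.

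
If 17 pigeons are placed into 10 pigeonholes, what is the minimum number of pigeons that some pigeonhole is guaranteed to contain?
2
Pigeonhole: ⌈17/10⌉ = 2.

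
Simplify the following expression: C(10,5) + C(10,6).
462

Explanation: By Pascal's identity: C(11,6) = 462.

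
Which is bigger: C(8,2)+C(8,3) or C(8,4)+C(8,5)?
C(8,4)+C(8,5)

First=84, Second=126.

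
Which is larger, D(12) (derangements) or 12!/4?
D(12) = (12-1)·[D(11) + D(10)] = 11·[14,684,570 + 1,334,961] = 176,214,841; 12!/4 = 479,001,600/4 = 119,750,400.
Final answer: D(12)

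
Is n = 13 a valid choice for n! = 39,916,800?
No

Reasoning: 13! = 13·12! = 13·479,001,600 = 6,227,020,800, which does not equal 39,916,800.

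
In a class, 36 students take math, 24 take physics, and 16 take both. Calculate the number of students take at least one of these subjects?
44
|A∪B| = |A|+|B|-|A∩B| = 36+24-16 = 44.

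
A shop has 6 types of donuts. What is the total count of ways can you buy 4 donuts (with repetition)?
Stars and bars: C(4+6-1, 4) = C(9, 4) = 126.
Final answer: 126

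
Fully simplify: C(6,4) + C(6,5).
21

Explanation: By Pascal's identity: C(7,5) = 21.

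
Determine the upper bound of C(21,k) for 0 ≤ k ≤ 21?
Maximum at k = 10 or k = 11: C(21,10) = 352,716.

Answer: 352,716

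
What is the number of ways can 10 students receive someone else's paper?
1,334,961
Using D(n) = (n-1)[D(n-1) + D(n-2)]:
D(10) = (10-1) × [D(9) + D(8)]
      = 9 × [133496 + 14833]
      = 9 × 148329
      = 1,334,961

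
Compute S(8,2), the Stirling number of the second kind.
Using the Stirling recurrence: S(n,k) = k·S(n-1,k) + S(n-1,k-1)
S(8,2) = 2·S(7,2) + S(7,1)
         = 2·63 + 1
         = 126 + 1
         = 127
Final answer: 127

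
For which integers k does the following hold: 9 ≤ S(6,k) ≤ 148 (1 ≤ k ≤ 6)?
2, 3, 4, 5

Reasoning: S(6,1)=1; S(6,2)=31; S(6,3)=90; S(6,4)=65; S(6,5)=15; S(6,6)=1. So valid k = 2, 3, 4, 5.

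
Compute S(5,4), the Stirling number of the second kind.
10

Explanation: Using the Stirling recurrence: S(n,k) = k·S(n-1,k) + S(n-1,k-1)
S(5,4) = 4·S(4,4) + S(4,3)
         = 4·1 + 6
         = 4 + 6
         = 10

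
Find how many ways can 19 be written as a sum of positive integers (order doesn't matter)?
Pentagonal recurrence p(n) = p(n−1) + p(n−2) − p(n−5) − p(n−7) + …: p(19) = p(18) + p(17) − p(14) − p(12) + p(7) + p(4) = 385 + 297 − 135 − 77 + 15 + 5 = 490.

Answer: 490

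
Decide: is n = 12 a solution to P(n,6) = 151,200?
P(12,6) = 12·11·10·9·8·7 = 665,280, which does not equal 151,200.
Final answer: No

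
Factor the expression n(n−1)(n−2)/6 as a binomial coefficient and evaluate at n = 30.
C(n,3); C(30,3) = 4,060

Explanation: n(n−1)(n−2)/6 = n!/(3!(n−3)!) = C(n,3). At n = 30: C(30,3) = 4,060.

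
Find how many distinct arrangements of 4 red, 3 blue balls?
Multinomial: 7!/(4! × 3!) = 35.
Final answer: 35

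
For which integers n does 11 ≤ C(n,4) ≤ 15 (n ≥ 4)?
6

Solution: C(5,4)=5; C(6,4)=15; C(7,4)=35. So valid n = 6.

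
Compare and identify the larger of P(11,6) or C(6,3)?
P(11,6)

Working:
P(11,6)=332,640, C(6,3)=20.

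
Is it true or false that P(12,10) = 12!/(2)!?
True
Permutation formula P(n,k) = n!/(n-k)!: 12!/2! = 479,001,600/2 = 239,500,800 = P(12,10). The statement holds.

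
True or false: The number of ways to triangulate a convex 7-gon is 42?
True
Triangulations of a convex 7-gon are counted by the Catalan number C_5: C_5 = C(10,5)/(5+1) = 252/6 = 42.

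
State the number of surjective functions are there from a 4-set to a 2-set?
14

Solution: Onto functions = 2! × S(4,2)
First compute S(4,2) via recurrence:
Using the Stirling recurrence: S(n,k) = k·S(n-1,k) + S(n-1,k-1)
S(4,2) = 2·S(3,2) + S(3,1)
         = 2·3 + 1
         = 6 + 1
         = 7
Then: 2 × 7 = 14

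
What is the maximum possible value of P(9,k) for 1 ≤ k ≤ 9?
P(9,k) increases in k, so maximum at k = 9: 9! = 362,880.
Final answer: 362,880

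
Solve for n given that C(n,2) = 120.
C(n,2) = n(n−1)/2! is increasing in n, and n(n−1) = 2!·120 = 240 ≈ (n−0.5)^2 gives n ≈ 16.0. Check: C(14,2) = 91, C(15,2) = 105, C(16,2) = 120 ✓. So n = 16.

Answer: 16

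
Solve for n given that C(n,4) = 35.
C(n,4) = n(n−1)(n−2)(n−3)/4! is increasing in n, and n(n−1)(n−2)(n−3) = 4!·35 = 840 ≈ (n−1.5)^4 gives n ≈ 6.9. Check: C(5,4) = 5, C(6,4) = 15, C(7,4) = 35 ✓. So n = 7.

Answer: 7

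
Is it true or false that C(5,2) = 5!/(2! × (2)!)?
False

Explanation: The correct denominator is 2!×3!, giving C(5,2) = 10; the stated RHS is 5!/(2!×2!) = 30 ≠ 10, so the statement does not hold.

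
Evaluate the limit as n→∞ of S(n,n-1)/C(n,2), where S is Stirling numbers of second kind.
1

S(n,n-1) = C(n,2), so the limit is 1.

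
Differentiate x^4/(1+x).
(4x^3(1+x) - x^4)/(1+x)²

Working:
Quotient rule: [4x^{3}(1+x) - x^4]/(1+x)².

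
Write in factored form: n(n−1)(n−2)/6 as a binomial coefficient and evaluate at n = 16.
n(n−1)(n−2)/6 = n!/(3!(n−3)!) = C(n,3). At n = 16: C(16,3) = 560.
Final answer: C(n,3); C(16,3) = 560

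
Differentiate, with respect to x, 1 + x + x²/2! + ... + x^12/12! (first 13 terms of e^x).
1 + x + x²/2! + ... + x^11/11!

Solution: Differentiating term by term gives the first 12 terms of e^x.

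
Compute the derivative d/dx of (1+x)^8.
Using the power rule: d/dx (1+x)^8 = 8(1+x)^{7}.
Final answer: 8(1+x)^7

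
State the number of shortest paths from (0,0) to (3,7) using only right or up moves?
120

Explanation: Choose 3 rights from 10 moves: C(10,3) = 120.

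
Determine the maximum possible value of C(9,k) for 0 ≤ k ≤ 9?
Maximum at k = 4 or k = 5: C(9,4) = 126.

Answer: 126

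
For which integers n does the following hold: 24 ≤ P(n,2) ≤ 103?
6, 7, 8, 9, 10

Working:
P(5,2)=20; P(6,2)=30; P(7,2)=42; P(8,2)=56; P(9,2)=72; P(10,2)=90; P(11,2)=110. So valid n = 6, 7, 8, 9, 10.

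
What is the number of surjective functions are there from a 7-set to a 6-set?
Onto functions = 6! × S(7,6)
First compute S(7,6) via recurrence:
Using the Stirling recurrence: S(n,k) = k·S(n-1,k) + S(n-1,k-1)
S(7,6) = 6·S(6,6) + S(6,5)
         = 6·1 + 15
         = 6 + 15
         = 21
Then: 720 × 21 = 15,120

Answer: 15,120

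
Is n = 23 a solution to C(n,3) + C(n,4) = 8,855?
No
C(23,3) + C(23,4) = 1,771 + 8,855 = 10,626, which does not equal 8,855.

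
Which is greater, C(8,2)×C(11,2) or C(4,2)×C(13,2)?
C(8,2)×C(11,2)
C(8,2)×C(11,2)=1,540, C(4,2)×C(13,2)=468.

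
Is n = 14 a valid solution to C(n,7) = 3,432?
Yes

Explanation: C(14,7) = 14·13·12·11·10·9·8/7! = 17,297,280/5,040 = 3,432, which equals 3,432.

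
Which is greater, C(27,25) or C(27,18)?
C(27,25)=351, C(27,18)=4,686,825.

Answer: C(27,18)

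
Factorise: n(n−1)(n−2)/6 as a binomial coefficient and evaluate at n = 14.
C(n,3); C(14,3) = 364

Explanation: n(n−1)(n−2)/6 = n!/(3!(n−3)!) = C(n,3). At n = 14: C(14,3) = 364.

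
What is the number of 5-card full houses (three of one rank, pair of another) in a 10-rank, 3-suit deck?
270

Triple rank: 10. Triple suits: C(3,3)=1. Pair rank: 9. Pair suits: C(3,2)=3. Total: 270.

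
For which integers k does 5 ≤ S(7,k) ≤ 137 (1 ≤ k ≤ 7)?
2, 6

S(7,1)=1; S(7,2)=63; S(7,3)=301; S(7,4)=350; S(7,5)=140; S(7,6)=21; S(7,7)=1. So valid k = 2, 6.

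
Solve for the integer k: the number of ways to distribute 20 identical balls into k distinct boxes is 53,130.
6

Solution: Stars and bars: the count is C(20+k−1, k−1), increasing in k. k=4: C(23,3) = 1,771, k=5: C(24,4) = 10,626, k=6: C(25,5) = 53,130 ✓. So k = 6.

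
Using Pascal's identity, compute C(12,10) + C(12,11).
78

Working:
C(12,10) + C(12,11) = C(13,11) = 78.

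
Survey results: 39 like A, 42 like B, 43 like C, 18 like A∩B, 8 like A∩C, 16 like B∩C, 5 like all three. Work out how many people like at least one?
87
|A∪B∪C| = 39+42+43-18-8-16+5 = 87.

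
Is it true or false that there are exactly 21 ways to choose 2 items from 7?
True

Reasoning: C(7,2) = 21.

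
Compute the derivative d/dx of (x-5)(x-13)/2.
(2x - 18)/2
d/dx[(x-5)(x-13)] = (x-13) + (x-5) = 2x - 18. Dividing by 2 gives (2x - 18)/2.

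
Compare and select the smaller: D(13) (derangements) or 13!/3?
13!/3

Reasoning: D(13) = (13-1)·[D(12) + D(11)] = 12·[176,214,841 + 14,684,570] = 2,290,792,932; 13!/3 = 6,227,020,800/3 = 2,075,673,600.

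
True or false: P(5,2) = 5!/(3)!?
True

Reasoning: Permutation formula P(n,k) = n!/(n-k)!: 5!/3! = 120/6 = 20 = P(5,2). The statement holds.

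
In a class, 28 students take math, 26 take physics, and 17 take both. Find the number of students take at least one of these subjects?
37

Working:
|A∪B| = |A|+|B|-|A∩B| = 28+26-17 = 37.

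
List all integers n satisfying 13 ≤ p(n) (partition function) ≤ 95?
7, 8, 9, 10, 11, 12

Working:
Tabulating p(n) via p(n) = p(n−1) + p(n−2) − p(n−5) − p(n−7) + …: p(6)=11; p(7)=15; p(8)=22; p(9)=30; p(10)=42; p(11)=56; p(12)=77; p(13)=101. So valid n = 7, 8, 9, 10, 11, 12.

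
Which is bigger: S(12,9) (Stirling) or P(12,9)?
P(12,9)

Reasoning: S(12,9) = 9·S(11,9) + S(11,8) = 9·1,155 + 11,880 = 22,275; P(12,9) = 79,833,600.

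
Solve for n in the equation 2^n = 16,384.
14

Explanation: 16,384 = 1,024 × 16 = 2^10 × 2^4 = 2^14, so n = 14.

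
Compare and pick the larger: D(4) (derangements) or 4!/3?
D(4)

Explanation: D(4) = (4-1)·[D(3) + D(2)] = 3·[2 + 1] = 9; 4!/3 = 24/3 = 8.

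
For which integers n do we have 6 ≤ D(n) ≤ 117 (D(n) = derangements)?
4, 5

Using D(n) = (n−1)[D(n−1) + D(n−2)] with D(1)=0, D(2)=1: D(3)=2; D(4)=9; D(5)=44; D(6)=265. So valid n = 4, 5.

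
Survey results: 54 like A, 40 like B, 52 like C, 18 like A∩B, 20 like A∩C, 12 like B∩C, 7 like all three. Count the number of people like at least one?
103

|A∪B∪C| = 54+40+52-18-20-12+7 = 103.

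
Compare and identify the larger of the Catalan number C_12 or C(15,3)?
C_12

Solution: C_12 = C(24,12)/(12+1) = 2,704,156/13 = 208,012; C(15,3) = 455.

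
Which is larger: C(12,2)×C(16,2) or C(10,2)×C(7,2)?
C(12,2)×C(16,2)

Reasoning: C(12,2)×C(16,2)=7,920, C(10,2)×C(7,2)=945.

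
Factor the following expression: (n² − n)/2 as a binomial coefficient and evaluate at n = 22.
(n² − n)/2 = n(n−1)/2 = C(n,2). At n = 22: C(22,2) = 231.

Answer: C(n,2); C(22,2) = 231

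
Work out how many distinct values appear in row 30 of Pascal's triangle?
16

Solution: Row 30 has entries C(30,0)..C(30,30); by symmetry C(30,k)=C(30,30-k), giving 16 distinct values.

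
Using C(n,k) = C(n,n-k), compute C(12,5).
792

Working:
C(12,5) = C(12,7) = 792.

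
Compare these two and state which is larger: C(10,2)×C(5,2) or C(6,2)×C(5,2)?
C(10,2)×C(5,2)

Explanation: C(10,2)×C(5,2)=450, C(6,2)×C(5,2)=150.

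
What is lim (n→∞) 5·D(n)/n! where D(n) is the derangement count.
D(n)/n! → 1/e, so 5·D(n)/n! → 5/e.
Final answer: 5/e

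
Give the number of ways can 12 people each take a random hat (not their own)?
176,214,841

Solution: Using D(n) = (n-1)[D(n-1) + D(n-2)]:
D(12) = (12-1) × [D(11) + D(10)]
      = 11 × [14684570 + 1334961]
      = 11 × 16019531
      = 176,214,841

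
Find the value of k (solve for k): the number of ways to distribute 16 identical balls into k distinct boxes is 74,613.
7

Explanation: Stars and bars: the count is C(16+k−1, k−1), increasing in k. k=5: C(20,4) = 4,845, k=6: C(21,5) = 20,349, k=7: C(22,6) = 74,613 ✓. So k = 7.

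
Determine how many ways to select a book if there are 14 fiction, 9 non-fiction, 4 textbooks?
27

Reasoning: By the addition principle: 14 + 9 + 4 = 27.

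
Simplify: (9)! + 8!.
403,200

Reasoning: (9)! + 8! = (9)·8! + 8! = (9+1)·8! = 10·8! = 403,200.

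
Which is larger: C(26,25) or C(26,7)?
C(26,7)

Solution: C(26,25)=26, C(26,7)=657,800.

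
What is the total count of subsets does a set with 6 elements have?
64

Working:
Each element can be included or excluded: 2^6 = 64.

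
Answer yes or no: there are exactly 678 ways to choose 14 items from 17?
No

Explanation: C(17,14) = 680 ≠ 678.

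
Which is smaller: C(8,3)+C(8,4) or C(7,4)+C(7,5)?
C(7,4)+C(7,5)

First=126, Second=56.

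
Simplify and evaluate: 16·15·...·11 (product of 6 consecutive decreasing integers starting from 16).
5,765,760

Solution: This is P(16,6) = 16!/(10)! = 5,765,760.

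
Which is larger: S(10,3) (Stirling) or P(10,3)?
S(10,3)

Solution: S(10,3) = 3·S(9,3) + S(9,2) = 3·3,025 + 255 = 9,330; P(10,3) = 720.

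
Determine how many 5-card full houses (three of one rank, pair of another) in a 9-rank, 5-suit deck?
Triple rank: 9. Triple suits: C(5,3)=10. Pair rank: 8. Pair suits: C(5,2)=10. Total: 7,200.
Final answer: 7,200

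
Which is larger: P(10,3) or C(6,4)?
P(10,3)

Working:
P(10,3)=720, C(6,4)=15.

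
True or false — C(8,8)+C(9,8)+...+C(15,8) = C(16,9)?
Hockey stick identity gives Σ = C(16,9) = 11,440; RHS C(16,9) = 11,440.

Answer: True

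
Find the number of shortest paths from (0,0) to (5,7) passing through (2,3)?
350
To (2,3): C(5,2)=10. From there: C(7,3)=35. Total: 350.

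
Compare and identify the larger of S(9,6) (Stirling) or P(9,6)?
P(9,6)
S(9,6) = 6·S(8,6) + S(8,5) = 6·266 + 1,050 = 2,646; P(9,6) = 60,480.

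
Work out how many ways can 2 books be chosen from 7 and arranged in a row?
42

Reasoning: P(7,2) = 7!/(7-2)! = 42.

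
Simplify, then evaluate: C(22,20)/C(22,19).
3/20

C(n,k+1)/C(n,k) = (n−k)/(k+1). Here (22−19)/(19+1) = 3/20 = 3/20.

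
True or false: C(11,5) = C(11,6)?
True

C(11,5) = C(11,11-5) by the symmetry property; both equal 462.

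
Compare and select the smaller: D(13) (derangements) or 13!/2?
D(13)

Working:
D(13) = (13-1)·[D(12) + D(11)] = 12·[176,214,841 + 14,684,570] = 2,290,792,932; 13!/2 = 6,227,020,800/2 = 3,113,510,400.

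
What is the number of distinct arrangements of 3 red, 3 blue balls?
20

Solution: Multinomial: 6!/(3! × 3!) = 20.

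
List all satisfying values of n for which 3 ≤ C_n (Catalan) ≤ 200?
3, 4, 5, 6
C_2=2; C_3=5; C_4=14; C_5=42; C_6=132; C_7=429. So valid n = 3, 4, 5, 6.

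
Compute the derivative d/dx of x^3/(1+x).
Quotient rule: [3x^{2}(1+x) - x^3]/(1+x)².

Answer: (3x^2(1+x) - x^3)/(1+x)²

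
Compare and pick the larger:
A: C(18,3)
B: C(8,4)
A

A=C(18,3)=816, B=C(8,4)=70.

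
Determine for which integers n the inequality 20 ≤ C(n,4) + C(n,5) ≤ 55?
C(5,4)+C(5,5)=6; C(6,4)+C(6,5)=21; C(7,4)+C(7,5)=56. So valid n = 6.
Final answer: 6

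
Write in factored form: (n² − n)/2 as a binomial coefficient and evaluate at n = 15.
C(n,2); C(15,2) = 105

Solution: (n² − n)/2 = n(n−1)/2 = C(n,2). At n = 15: C(15,2) = 105.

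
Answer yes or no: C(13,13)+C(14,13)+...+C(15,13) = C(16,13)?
No

Working:
Hockey stick identity gives Σ = C(16,14) = 120; RHS C(16,13) = 560.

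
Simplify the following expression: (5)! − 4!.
96
(5)! − 4! = (5)·4! − 4! = (5−1)·4! = 4·4! = 96.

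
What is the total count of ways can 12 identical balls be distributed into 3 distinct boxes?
91

Working:
C(12+3-1, 3-1) = C(14, 2) = 91.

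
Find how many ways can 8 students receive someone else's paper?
14,833

Working:
Using D(n) = (n-1)[D(n-1) + D(n-2)]:
D(8) = (8-1) × [D(7) + D(6)]
      = 7 × [1854 + 265]
      = 7 × 2119
      = 14,833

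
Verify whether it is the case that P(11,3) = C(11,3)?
False
P(11,3) = 990 but C(11,3) = 165; they differ by a factor of 3! = 6, so the statement does not hold.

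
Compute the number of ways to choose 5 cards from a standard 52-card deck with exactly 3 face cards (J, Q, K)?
12 face cards and 40 non-face cards: C(12,3) × C(40,2) = 220 × 780 = 171,600.

Answer: 171,600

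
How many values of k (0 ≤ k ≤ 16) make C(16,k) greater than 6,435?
5

Solution: Row 16 is unimodal and symmetric about k=16/2. C(16,5)=4,368 ≤ 6,435; C(16,6)=8,008 > 6,435; by symmetry C(16,k) > 6,435 for k = 6..10. That's 10 - 6 + 1 = 5 values.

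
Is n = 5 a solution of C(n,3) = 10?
Yes
C(5,3) = 5·4·3/3! = 60/6 = 10, which equals 10.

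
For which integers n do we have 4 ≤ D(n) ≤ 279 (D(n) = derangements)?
Using D(n) = (n−1)[D(n−1) + D(n−2)] with D(1)=0, D(2)=1: D(3)=2; D(4)=9; D(5)=44; D(6)=265; D(7)=1,854. So valid n = 4, 5, 6.
Final answer: 4, 5, 6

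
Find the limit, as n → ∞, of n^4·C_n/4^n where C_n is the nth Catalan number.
C_n ~ 4^n/(n^(3/2)√π), so n^4·C_n/4^n ~ n^(4 − 3/2)/√π → ∞.

Answer: ∞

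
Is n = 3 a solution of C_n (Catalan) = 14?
No

Solution: C_3 = C(6,3)/(3+1) = 20/4 = 5, which does not equal 14.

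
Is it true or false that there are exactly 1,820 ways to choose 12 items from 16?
True

Explanation: C(16,12) = 1,820.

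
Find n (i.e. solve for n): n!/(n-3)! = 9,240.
22

n!/(n-3)! = n×(n-1)×(n-2), a product of 3 consecutive integers ≈ (n−1)^3. 9,240^(1/3) + 1 ≈ 22.0; check n = 22: 22×21×20 = 9,240 ✓. So n = 22.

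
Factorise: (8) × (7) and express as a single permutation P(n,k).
P(8,2) = 8!/(6)!

Working:
Product of 2 consecutive descending integers starting at 8: P(8,2) = 8!/6! = 56.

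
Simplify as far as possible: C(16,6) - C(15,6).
3,003
C(16,6) - C(15,6) = C(15,5) = 3,003.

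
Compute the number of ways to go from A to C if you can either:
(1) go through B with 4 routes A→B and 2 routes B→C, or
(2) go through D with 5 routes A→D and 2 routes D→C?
Route via B: 4×2=8. Route via D: 5×2=10. Total: 18.

Answer: 18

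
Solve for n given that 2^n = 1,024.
2^10 = 1,024, so n = 10.

Answer: 10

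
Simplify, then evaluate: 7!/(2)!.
2,520

This equals 7×6×...×3 = 2,520.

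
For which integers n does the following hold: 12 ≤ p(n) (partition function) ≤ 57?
7, 8, 9, 10, 11
Tabulating p(n) via p(n) = p(n−1) + p(n−2) − p(n−5) − p(n−7) + …: p(6)=11; p(7)=15; p(8)=22; p(9)=30; p(10)=42; p(11)=56; p(12)=77. So valid n = 7, 8, 9, 10, 11.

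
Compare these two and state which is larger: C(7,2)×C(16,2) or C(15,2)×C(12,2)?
C(15,2)×C(12,2)

C(7,2)×C(16,2)=2,520, C(15,2)×C(12,2)=6,930.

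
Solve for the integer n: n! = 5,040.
n! is strictly increasing. 5! = 120, 6! = 720, 7! = 5,040 ✓. So n = 7.

Answer: 7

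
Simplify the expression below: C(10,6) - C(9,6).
C(10,6) - C(9,6) = C(9,5) = 126.

Answer: 126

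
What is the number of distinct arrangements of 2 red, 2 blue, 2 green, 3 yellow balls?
7,560

Working:
Multinomial: 9!/(2! × 2! × 2! × 3!) = 7,560.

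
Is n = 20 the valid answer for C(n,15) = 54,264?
No

Reasoning: C(20,15) = 20·19·18·17·16·15·14·13·12·11·10·9·8·7·6/15! = 20,274,183,401,472,000/1,307,674,368,000 = 15,504, which does not equal 54,264.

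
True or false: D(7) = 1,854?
Derangements of 7 elements: D(7) = (7-1)·[D(6) + D(5)] = 6·[265 + 44] = 1,854.
Final answer: True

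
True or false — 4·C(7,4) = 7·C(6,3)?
True
Absorption identity k·C(n,k) = n·C(n-1,k-1). LHS = 4·35 = 140; RHS = 7·20 = 140.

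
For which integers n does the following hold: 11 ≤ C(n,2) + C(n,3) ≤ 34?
C(4,2)+C(4,3)=10; C(5,2)+C(5,3)=20; C(6,2)+C(6,3)=35. So valid n = 5.

Answer: 5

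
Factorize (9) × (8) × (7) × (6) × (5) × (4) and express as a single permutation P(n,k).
Product of 6 consecutive descending integers starting at 9: P(9,6) = 9!/3! = 60,480.
Final answer: P(9,6) = 9!/(3)!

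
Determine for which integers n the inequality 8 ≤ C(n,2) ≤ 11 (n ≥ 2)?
5

Working:
C(4,2)=6; C(5,2)=10; C(6,2)=15. So valid n = 5.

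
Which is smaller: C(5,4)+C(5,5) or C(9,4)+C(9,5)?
First=6, Second=252.

Answer: C(5,4)+C(5,5)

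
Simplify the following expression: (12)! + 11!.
518,918,400

Solution: (12)! + 11! = (12)·11! + 11! = (12+1)·11! = 13·11! = 518,918,400.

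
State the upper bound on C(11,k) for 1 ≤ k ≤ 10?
462

Reasoning: C(11,k) is maximised at the centre of the row: C(11,5) = 462.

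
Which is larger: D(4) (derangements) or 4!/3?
D(4)

Explanation: D(4) = (4-1)·[D(3) + D(2)] = 3·[2 + 1] = 9; 4!/3 = 24/3 = 8.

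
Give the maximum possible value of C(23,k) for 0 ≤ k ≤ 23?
Maximum at k = 11 or k = 12: C(23,11) = 1,352,078.
Final answer: 1,352,078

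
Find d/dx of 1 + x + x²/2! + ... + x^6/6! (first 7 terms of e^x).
1 + x + x²/2! + ... + x^5/5!

Differentiating term by term gives the first 6 terms of e^x.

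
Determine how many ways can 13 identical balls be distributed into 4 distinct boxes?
560

C(13+4-1, 4-1) = C(16, 3) = 560.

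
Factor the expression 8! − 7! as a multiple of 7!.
7 × 7! = 35,280

8! − 7! = 8·7! − 7! = (8 − 1)·7! = 7 × 7! = 35,280.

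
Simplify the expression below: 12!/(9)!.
1,320

This equals 12×11×10 = 1,320.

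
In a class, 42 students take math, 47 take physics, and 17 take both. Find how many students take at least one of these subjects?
72

Reasoning: |A∪B| = |A|+|B|-|A∩B| = 42+47-17 = 72.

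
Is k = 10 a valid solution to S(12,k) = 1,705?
S(12,10) = 10·S(11,10) + S(11,9) = 10·55 + 1,155 = 1,705, which equals 1,705.

Answer: Yes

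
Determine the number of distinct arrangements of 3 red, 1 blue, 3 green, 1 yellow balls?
1,120

Solution: Multinomial: 8!/(3! × 1! × 3! × 1!) = 1,120.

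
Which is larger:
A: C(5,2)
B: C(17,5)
B

A=C(5,2)=10, B=C(17,5)=6,188.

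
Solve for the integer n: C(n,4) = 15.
C(n,4) = n(n−1)(n−2)(n−3)/4! is increasing in n, and n(n−1)(n−2)(n−3) = 4!·15 = 360 ≈ (n−1.5)^4 gives n ≈ 5.9. Check: C(4,4) = 1, C(5,4) = 5, C(6,4) = 15 ✓. So n = 6.

Answer: 6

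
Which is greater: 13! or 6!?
13!

Reasoning: 13!=6,227,020,800, 6!=720. 13! > 6!.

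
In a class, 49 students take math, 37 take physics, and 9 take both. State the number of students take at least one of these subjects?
77

Explanation: |A∪B| = |A|+|B|-|A∩B| = 49+37-9 = 77.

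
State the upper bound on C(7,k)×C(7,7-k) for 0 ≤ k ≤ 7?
C(7,k)·C(7,7-k) = C(7,k)², maximised at the centre k = 3: C(7,3)² = 1,225.

Answer: 1,225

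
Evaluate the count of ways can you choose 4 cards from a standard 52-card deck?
270,725

C(52,4) = 270,725.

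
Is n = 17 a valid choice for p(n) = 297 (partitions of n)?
Yes

Working:
Pentagonal recurrence p(n) = p(n−1) + p(n−2) − p(n−5) − p(n−7) + …: p(17) = p(16) + p(15) − p(12) − p(10) + p(5) + p(2) = 231 + 176 − 77 − 42 + 7 + 2 = 297, which equals 297.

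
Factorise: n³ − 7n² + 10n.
n(n − 2)(n − 5)

Working:
n³ − 7n² + 10n = n(n² − 7n + 10) = n(n − 2)(n − 5).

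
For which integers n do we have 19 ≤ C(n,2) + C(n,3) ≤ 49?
5, 6

Explanation: C(4,2)+C(4,3)=10; C(5,2)+C(5,3)=20; C(6,2)+C(6,3)=35; C(7,2)+C(7,3)=56. So valid n = 5, 6.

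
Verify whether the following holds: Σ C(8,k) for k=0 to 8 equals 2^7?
False

Working:
Binomial theorem: Σ C(8,k) = (1+1)^8 = 2^8 = 256; RHS 2^7 = 128.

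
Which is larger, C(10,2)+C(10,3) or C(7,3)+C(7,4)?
C(10,2)+C(10,3)

Explanation: First=165, Second=70.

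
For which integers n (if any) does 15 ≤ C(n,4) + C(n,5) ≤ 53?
C(5,4)+C(5,5)=6; C(6,4)+C(6,5)=21; C(7,4)+C(7,5)=56. So valid n = 6.
Final answer: 6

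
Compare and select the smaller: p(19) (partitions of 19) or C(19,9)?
Pentagonal recurrence p(n) = p(n−1) + p(n−2) − p(n−5) − p(n−7) + …: p(19) = p(18) + p(17) − p(14) − p(12) + p(7) + p(4) = 385 + 297 − 135 − 77 + 15 + 5 = 490; C(19,9) = 92,378.
Final answer: p(19)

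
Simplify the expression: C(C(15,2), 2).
5,460

Explanation: C(15,2) = 105, then C(105, 2) = 5,460.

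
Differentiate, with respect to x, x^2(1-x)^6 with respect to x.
2x^1(1-x)^6 - 6x^2(1-x)^5
Product rule: 2x^{1}(1-x)^{6} + x^2·(-6)(1-x)^{5}.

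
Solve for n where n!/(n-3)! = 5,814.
19

Working:
n!/(n-3)! = n×(n-1)×(n-2), a product of 3 consecutive integers ≈ (n−1)^3. 5,814^(1/3) + 1 ≈ 19.0; check n = 19: 19×18×17 = 5,814 ✓. So n = 19.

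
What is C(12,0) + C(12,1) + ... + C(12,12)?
Sum of binomial coefficients = 2^12 = 4,096.

Answer: 4,096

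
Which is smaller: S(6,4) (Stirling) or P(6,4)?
S(6,4)

Working:
S(6,4) = 4·S(5,4) + S(5,3) = 4·10 + 25 = 65; P(6,4) = 360.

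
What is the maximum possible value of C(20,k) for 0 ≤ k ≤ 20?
184,756

Explanation: Maximum at k = 10: C(20,10) = 184,756.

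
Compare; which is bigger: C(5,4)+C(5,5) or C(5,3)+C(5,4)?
C(5,3)+C(5,4)

Explanation: First=6, Second=15.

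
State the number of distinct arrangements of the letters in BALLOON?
1,260

Explanation: Word has 7 letters (B=1, A=1, L=2, O=2, N=1). Arrangements: 7!/Π(k!) = 1,260.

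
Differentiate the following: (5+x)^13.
13(5+x)^12
Using the power rule: d/dx (5+x)^13 = 13(5+x)^{12}.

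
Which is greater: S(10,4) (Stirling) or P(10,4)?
S(10,4)

Explanation: S(10,4) = 4·S(9,4) + S(9,3) = 4·7,770 + 3,025 = 34,105; P(10,4) = 5,040.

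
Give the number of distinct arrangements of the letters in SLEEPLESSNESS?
1,081,080

Explanation: Word has 13 letters (S=5, L=2, E=4, P=1, N=1). Arrangements: 13!/Π(k!) = 1,081,080.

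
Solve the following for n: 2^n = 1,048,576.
20

1,048,576 = 1,024 × 1,024 = 2^10 × 2^10 = 2^20, so n = 20.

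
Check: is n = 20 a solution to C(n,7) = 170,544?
No

Reasoning: C(20,7) = 20·19·18·17·16·15·14/7! = 390,700,800/5,040 = 77,520, which does not equal 170,544.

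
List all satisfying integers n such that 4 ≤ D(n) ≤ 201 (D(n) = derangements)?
4, 5

Explanation: Using D(n) = (n−1)[D(n−1) + D(n−2)] with D(1)=0, D(2)=1: D(3)=2; D(4)=9; D(5)=44; D(6)=265. So valid n = 4, 5.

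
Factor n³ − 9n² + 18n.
n(n − 3)(n − 6)

Explanation: n³ − 9n² + 18n = n(n² − 9n + 18) = n(n − 3)(n − 6).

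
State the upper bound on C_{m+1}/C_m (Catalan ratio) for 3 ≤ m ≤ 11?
46/13

Solution: C_{m+1}/C_m = 2(2m+1)/(m+2), which increases with m. Maximum at m = 11: 2·23/13 = 46/13.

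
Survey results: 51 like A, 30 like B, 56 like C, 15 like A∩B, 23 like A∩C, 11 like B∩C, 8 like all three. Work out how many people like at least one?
|A∪B∪C| = 51+30+56-15-23-11+8 = 96.
Final answer: 96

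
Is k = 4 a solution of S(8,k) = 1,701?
Yes

Reasoning: S(8,4) = 4·S(7,4) + S(7,3) = 4·350 + 301 = 1,701, which equals 1,701.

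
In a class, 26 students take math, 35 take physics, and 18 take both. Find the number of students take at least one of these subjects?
|A∪B| = |A|+|B|-|A∩B| = 26+35-18 = 43.

Answer: 43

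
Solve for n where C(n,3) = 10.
5

C(n,3) = n(n−1)(n−2)/3! is increasing in n, and n(n−1)(n−2) = 3!·10 = 60 ≈ (n−1)^3 gives n ≈ 4.9. Check: C(3,3) = 1, C(4,3) = 4, C(5,3) = 10 ✓. So n = 5.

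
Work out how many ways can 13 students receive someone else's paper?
2,290,792,932
Using D(n) = (n-1)[D(n-1) + D(n-2)]:
D(13) = (13-1) × [D(12) + D(11)]
      = 12 × [176214841 + 14684570]
      = 12 × 190899411
      = 2,290,792,932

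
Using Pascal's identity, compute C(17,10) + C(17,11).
31,824

Solution: C(17,10) + C(17,11) = C(18,11) = 31,824.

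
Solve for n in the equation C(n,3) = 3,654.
29

Explanation: C(n,3) = n(n−1)(n−2)/3! is increasing in n, and n(n−1)(n−2) = 3!·3,654 = 21,924 ≈ (n−1)^3 gives n ≈ 29.0. Check: C(27,3) = 2,925, C(28,3) = 3,276, C(29,3) = 3,654 ✓. So n = 29.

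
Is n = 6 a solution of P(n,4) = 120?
P(6,4) = 6·5·4·3 = 360, which does not equal 120.

Answer: No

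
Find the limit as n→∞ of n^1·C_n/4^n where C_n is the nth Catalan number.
0

Explanation: C_n ~ 4^n/(n^(3/2)√π), so n^1·C_n/4^n ~ n^(1 − 3/2)/√π → 0.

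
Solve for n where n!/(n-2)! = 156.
13

Working:
n!/(n-2)! = n×(n-1), a product of 2 consecutive integers ≈ (n−0.5)^2. 156^(1/2) + 0.5 ≈ 13.0; check n = 13: 13×12 = 156 ✓. So n = 13.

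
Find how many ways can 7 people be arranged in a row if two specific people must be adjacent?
1,440

Reasoning: Treat pair as unit: (7-1)! arrangements × 2 internal orders = 1,440.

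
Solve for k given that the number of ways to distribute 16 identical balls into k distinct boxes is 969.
4

Solution: Stars and bars: the count is C(16+k−1, k−1), increasing in k. k=2: C(17,1) = 17, k=3: C(18,2) = 153, k=4: C(19,3) = 969 ✓. So k = 4.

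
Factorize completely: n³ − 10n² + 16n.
n³ − 10n² + 16n = n(n² − 10n + 16) = n(n − 2)(n − 8).
Final answer: n(n − 2)(n − 8)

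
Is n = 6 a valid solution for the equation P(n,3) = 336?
No
P(6,3) = 6·5·4 = 120, which does not equal 336.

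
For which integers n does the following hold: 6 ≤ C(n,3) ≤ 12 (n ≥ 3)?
5

Working:
C(4,3)=4; C(5,3)=10; C(6,3)=20. So valid n = 5.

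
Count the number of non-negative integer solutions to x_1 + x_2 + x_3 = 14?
120

Explanation: C(14+3-1, 3-1) = 120.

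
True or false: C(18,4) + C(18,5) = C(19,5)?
True

Reasoning: Pascal's identity C(n,k) + C(n,k+1) = C(n+1,k+1): 3,060 + 8,568 = 11,628 = C(19,5).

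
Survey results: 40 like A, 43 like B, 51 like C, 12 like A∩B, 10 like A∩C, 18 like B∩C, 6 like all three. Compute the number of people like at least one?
|A∪B∪C| = 40+43+51-12-10-18+6 = 100.
Final answer: 100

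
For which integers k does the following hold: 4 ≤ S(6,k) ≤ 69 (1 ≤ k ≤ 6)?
S(6,1)=1; S(6,2)=31; S(6,3)=90; S(6,4)=65; S(6,5)=15; S(6,6)=1. So valid k = 2, 4, 5.

Answer: 2, 4, 5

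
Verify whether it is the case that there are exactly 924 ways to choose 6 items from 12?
True

Reasoning: C(12,6) = 924.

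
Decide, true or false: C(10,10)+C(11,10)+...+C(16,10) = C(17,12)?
Hockey stick identity gives Σ = C(17,11) = 12,376; RHS C(17,12) = 6,188.

Answer: False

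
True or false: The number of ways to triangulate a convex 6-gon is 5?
False

Explanation: Triangulations of a convex 6-gon are counted by the Catalan number C_4: C_4 = C(8,4)/(4+1) = 70/5 = 14.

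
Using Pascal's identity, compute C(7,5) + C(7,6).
28

Working:
C(7,5) + C(7,6) = C(8,6) = 28.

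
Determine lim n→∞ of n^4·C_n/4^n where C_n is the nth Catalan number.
∞

Explanation: C_n ~ 4^n/(n^(3/2)√π), so n^4·C_n/4^n ~ n^(4 − 3/2)/√π → ∞.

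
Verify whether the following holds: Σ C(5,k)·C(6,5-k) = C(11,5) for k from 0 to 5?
True
Vandermonde's identity gives C(11,5) = 462; RHS C(11,5) = 462.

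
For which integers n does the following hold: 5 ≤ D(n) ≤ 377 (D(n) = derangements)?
4, 5, 6
Using D(n) = (n−1)[D(n−1) + D(n−2)] with D(1)=0, D(2)=1: D(3)=2; D(4)=9; D(5)=44; D(6)=265; D(7)=1,854. So valid n = 4, 5, 6.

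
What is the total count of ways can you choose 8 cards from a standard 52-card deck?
752,538,150

Explanation: C(52,8) = 752,538,150.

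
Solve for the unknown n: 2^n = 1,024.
10

Reasoning: 2^10 = 1,024, so n = 10.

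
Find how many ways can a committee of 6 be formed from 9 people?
84

Working:
C(9,6) = 9! / (6! × (9-6)!)
         = 9! / (6! × 3!)
         = 84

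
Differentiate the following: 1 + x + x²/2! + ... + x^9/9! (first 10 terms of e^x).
1 + x + x²/2! + ... + x^8/8!

Working:
Differentiating term by term gives the first 9 terms of e^x.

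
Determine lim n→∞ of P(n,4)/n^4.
P(n,4) = n(n-1)(n-2)(n-3) ≈ n^4 for large n. Limit = 1.

Answer: 1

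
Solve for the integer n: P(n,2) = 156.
13

P(n,2) = n(n−1) is increasing in n; n(n−1) ≈ (n−0.5)^2 = 156 gives n ≈ 13.0. Check: P(11,2) = 110, P(12,2) = 132, P(13,2) = 156 ✓. So n = 13.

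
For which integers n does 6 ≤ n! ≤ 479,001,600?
3, 4, 5, 6, 7, 8, 9, 10, 11, 12
n! is strictly increasing; 3! = 6 and 12! = 479,001,600, so valid n = 3, 4, 5, 6, 7, 8, 9, 10, 11, 12.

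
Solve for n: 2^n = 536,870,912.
29

Explanation: 536,870,912 = 1,024 × 1,024 × 512 = 2^10 × 2^10 × 2^9 = 2^29, so n = 29.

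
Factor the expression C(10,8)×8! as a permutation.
C(10,8)×8! = [10!/(8!(2)!)]×8! = 10!/(2)! = P(10,8) = 1,814,400.

Answer: P(10,8)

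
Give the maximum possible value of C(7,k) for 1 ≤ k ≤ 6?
35

Solution: C(7,k) is maximised at the centre of the row: C(7,3) = 35.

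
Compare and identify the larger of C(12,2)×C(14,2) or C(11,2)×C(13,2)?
C(12,2)×C(14,2)=6,006, C(11,2)×C(13,2)=4,290.
Final answer: C(12,2)×C(14,2)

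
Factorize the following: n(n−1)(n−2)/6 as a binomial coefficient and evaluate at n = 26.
n(n−1)(n−2)/6 = n!/(3!(n−3)!) = C(n,3). At n = 26: C(26,3) = 2,600.
Final answer: C(n,3); C(26,3) = 2,600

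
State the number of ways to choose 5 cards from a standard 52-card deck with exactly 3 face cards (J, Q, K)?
171,600

Working:
12 face cards and 40 non-face cards: C(12,3) × C(40,2) = 220 × 780 = 171,600.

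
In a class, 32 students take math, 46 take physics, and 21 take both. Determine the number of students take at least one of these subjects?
|A∪B| = |A|+|B|-|A∩B| = 32+46-21 = 57.

Answer: 57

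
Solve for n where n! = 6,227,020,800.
13

n! is strictly increasing. 11! = 39,916,800, 12! = 479,001,600, 13! = 6,227,020,800 ✓. So n = 13.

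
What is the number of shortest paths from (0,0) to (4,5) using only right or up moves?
126

Working:
Choose 4 rights from 9 moves: C(9,4) = 126.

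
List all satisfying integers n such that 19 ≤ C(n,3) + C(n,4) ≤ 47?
6

Solution: C(5,3)+C(5,4)=15; C(6,3)+C(6,4)=35; C(7,3)+C(7,4)=70. So valid n = 6.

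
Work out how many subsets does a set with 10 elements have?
Each element can be included or excluded: 2^10 = 1,024.
Final answer: 1,024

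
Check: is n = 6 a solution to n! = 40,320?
6! = 6·5! = 6·120 = 720, which does not equal 40,320.
Final answer: No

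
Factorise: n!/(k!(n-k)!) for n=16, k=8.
C(16,8) = 12,870

Working:
This is the binomial coefficient C(16,8) = 12,870.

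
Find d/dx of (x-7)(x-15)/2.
(2x - 22)/2

Working:
d/dx[(x-7)(x-15)] = (x-15) + (x-7) = 2x - 22. Dividing by 2 gives (2x - 22)/2.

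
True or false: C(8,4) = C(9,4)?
False
LHS = C(8,4) = 70; RHS = C(9,4) = 126. 70 ≠ 126, so the statement does not hold.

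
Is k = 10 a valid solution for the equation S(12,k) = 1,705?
Yes

Reasoning: S(12,10) = 10·S(11,10) + S(11,9) = 10·55 + 1,155 = 1,705, which equals 1,705.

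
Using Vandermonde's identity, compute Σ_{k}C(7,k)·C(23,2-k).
435
= C(7+23,2) = C(30,2) = 435.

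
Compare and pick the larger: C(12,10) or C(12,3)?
C(12,3)

C(12,10)=66, C(12,3)=220.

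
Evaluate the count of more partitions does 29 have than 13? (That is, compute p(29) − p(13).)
Pentagonal recurrence p(n) = p(n−1) + p(n−2) − p(n−5) − p(n−7) + …: p(29) = p(28) + p(27) − p(24) − p(22) + p(17) + p(14) − p(7) − p(3) = 3,718 + 3,010 − 1,575 − 1,002 + 297 + 135 − 15 − 3 = 4,565.
p(13) = p(12) + p(11) − p(8) − p(6) + p(1) = 77 + 56 − 22 − 11 + 1 = 101.
Difference = 4,565 − 101 = 4,464.
Final answer: 4,464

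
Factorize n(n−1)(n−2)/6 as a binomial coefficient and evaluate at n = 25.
C(n,3); C(25,3) = 2,300
n(n−1)(n−2)/6 = n!/(3!(n−3)!) = C(n,3). At n = 25: C(25,3) = 2,300.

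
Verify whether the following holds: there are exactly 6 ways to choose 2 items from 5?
C(5,2) = 10 ≠ 6.

Answer: False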